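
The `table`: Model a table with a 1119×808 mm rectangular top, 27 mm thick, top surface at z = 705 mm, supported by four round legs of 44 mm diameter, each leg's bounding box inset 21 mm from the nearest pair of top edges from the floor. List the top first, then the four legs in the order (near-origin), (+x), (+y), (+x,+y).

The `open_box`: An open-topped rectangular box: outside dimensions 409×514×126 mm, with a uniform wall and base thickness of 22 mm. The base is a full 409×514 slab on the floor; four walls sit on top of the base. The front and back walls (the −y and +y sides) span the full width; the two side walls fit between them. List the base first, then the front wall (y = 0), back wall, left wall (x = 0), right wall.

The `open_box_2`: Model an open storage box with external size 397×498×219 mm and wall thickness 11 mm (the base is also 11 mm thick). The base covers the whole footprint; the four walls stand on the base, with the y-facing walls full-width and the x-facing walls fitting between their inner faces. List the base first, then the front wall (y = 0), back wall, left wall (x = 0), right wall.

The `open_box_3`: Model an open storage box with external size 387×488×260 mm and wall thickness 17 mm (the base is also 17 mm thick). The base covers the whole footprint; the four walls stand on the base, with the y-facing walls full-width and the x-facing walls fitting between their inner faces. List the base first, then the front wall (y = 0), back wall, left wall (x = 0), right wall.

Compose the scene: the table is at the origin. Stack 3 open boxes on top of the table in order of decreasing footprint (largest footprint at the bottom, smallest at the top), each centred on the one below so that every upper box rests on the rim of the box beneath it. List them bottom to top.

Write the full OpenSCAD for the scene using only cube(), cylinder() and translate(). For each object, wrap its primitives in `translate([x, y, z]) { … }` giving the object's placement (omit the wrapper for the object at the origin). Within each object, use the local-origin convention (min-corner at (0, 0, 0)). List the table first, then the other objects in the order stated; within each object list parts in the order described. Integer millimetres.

translate([0, 0, 678]) cube([1119, 808, 27]);
translate([43, 43, 0]) cylinder(h = 678, r = 22);
translate([1076, 43, 0]) cylinder(h = 678, r = 22);
translate([43, 765, 0]) cylinder(h = 678, r = 22);
translate([1076, 765, 0]) cylinder(h = 678, r = 22);
translate([355, 147, 705]) {
  cube([409, 514, 22]);
  translate([0, 0, 22]) cube([409, 22, 104]);
  translate([0, 492, 22]) cube([409, 22, 104]);
  translate([0, 22, 22]) cube([22, 470, 104]);
  translate([387, 22, 22]) cube([22, 470, 104]);
}
translate([361, 155, 831]) {
  cube([397, 498, 11]);
  translate([0, 0, 11]) cube([397, 11, 208]);
  translate([0, 487, 11]) cube([397, 11, 208]);
  translate([0, 11, 11]) cube([11, 476, 208]);
  translate([386, 11, 11]) cube([11, 476, 208]);
}
translate([366, 160, 1050]) {
  cube([387, 488, 17]);
  translate([0, 0, 17]) cube([387, 17, 243]);
  translate([0, 471, 17]) cube([387, 17, 243]);
  translate([0, 17, 17]) cube([17, 454, 243]);
  translate([370, 17, 17]) cube([17, 454, 243]);
}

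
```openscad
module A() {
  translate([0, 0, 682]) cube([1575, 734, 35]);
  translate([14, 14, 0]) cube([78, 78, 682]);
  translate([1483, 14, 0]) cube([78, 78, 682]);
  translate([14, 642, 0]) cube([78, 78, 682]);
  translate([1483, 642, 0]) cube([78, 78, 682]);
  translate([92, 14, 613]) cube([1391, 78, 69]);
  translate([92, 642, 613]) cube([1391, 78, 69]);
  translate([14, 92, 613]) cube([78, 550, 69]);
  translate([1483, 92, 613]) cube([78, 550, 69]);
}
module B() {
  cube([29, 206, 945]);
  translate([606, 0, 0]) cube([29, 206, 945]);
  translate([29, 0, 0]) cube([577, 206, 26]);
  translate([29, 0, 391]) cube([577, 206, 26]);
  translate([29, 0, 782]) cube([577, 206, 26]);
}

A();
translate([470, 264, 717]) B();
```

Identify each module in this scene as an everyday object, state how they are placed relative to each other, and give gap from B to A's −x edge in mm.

A is a table. B is a bookshelf. The bookshelf is on top of the table, centred. The gap from the bookshelf to the table's −x edge is 470 mm.

The bookshelf's min-x is at 470; the table's min-x is 0; gap = 470 mm.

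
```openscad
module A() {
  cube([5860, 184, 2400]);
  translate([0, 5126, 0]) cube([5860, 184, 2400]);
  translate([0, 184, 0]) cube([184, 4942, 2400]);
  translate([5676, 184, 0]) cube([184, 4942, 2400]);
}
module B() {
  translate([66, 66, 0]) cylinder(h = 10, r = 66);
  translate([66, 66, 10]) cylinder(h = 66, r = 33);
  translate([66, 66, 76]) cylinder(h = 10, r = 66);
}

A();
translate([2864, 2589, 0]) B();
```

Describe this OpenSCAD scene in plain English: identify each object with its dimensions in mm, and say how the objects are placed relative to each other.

A is a box-shaped house frame (walls only): outside footprint 5860×5310 mm, wall height 2400 mm, wall thickness 184 mm. The two y-facing walls run the full x-width; the two x-facing walls fit between the inner faces of the y-facing walls.

B is a spool: two coaxial disc flanges of radius 66 mm and thickness 10 mm, joined by a core cylinder of radius 33 mm and height 66 mm. The lower flange rests on z = 0 and the three cylinders share a vertical axis.

The spool sits inside the house frame, centred.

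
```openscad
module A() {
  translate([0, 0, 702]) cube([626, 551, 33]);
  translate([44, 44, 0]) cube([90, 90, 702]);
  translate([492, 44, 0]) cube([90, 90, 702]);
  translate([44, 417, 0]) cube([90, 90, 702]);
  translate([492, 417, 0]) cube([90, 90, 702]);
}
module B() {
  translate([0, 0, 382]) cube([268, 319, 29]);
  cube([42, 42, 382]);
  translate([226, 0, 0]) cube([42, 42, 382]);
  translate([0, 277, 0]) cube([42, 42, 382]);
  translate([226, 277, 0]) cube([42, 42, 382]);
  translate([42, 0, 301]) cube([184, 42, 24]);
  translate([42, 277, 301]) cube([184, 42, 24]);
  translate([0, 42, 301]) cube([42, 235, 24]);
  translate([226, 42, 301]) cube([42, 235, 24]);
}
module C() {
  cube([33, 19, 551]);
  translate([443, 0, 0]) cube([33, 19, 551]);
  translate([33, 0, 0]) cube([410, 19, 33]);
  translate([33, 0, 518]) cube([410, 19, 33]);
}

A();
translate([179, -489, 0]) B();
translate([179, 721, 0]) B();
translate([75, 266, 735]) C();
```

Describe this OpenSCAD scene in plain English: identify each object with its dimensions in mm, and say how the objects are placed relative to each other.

A is a rectangular dining table. The top is 626×551×33 mm with its upper surface at z = 735 mm. It stands on four 90×90 mm square legs, each inset 44 mm from the nearest pair of top edges, running from the floor to the underside of the top.

B is a four-legged stool. The seat is a 268×319×29 mm slab whose top surface is at z = 411 mm; four square legs, each 42×42 mm in cross-section, run from the floor (z = 0) to the underside of the seat, each flush with a corner of the seat. Four stretchers, 42 mm wide and 24 mm tall, connect adjacent legs with their undersides at z = 301 mm, each running between the inner faces of the legs it joins and aligned with the legs' outer faces on the other axis.

C is a rectangular picture frame lying in the x–z plane (depth along y). The opening is 410 mm wide (x) by 485 mm tall (z), surrounded by a border 33 mm wide on all four sides. The frame is 19 mm deep and is made of two full-height vertical stiles with two horizontal rails fitted between them.

Two stools sit around the table at the −y, +y sides. The picture frame is on top of the table, centred.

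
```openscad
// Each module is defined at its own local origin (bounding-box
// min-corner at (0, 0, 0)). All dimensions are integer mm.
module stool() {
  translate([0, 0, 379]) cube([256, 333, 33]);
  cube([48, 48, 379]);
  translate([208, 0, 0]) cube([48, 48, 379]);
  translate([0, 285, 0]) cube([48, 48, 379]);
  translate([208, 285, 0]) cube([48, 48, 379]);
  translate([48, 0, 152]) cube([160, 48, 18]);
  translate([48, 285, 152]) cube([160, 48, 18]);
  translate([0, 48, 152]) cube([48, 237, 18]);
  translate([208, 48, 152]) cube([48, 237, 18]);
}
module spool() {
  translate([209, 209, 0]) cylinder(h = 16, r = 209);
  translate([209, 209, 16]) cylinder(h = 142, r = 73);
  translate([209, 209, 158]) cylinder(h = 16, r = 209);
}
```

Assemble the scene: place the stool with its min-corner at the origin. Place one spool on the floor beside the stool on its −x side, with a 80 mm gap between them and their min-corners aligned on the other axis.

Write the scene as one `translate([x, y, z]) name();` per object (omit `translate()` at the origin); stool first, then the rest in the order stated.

stool();
translate([-498, 0, 0]) spool();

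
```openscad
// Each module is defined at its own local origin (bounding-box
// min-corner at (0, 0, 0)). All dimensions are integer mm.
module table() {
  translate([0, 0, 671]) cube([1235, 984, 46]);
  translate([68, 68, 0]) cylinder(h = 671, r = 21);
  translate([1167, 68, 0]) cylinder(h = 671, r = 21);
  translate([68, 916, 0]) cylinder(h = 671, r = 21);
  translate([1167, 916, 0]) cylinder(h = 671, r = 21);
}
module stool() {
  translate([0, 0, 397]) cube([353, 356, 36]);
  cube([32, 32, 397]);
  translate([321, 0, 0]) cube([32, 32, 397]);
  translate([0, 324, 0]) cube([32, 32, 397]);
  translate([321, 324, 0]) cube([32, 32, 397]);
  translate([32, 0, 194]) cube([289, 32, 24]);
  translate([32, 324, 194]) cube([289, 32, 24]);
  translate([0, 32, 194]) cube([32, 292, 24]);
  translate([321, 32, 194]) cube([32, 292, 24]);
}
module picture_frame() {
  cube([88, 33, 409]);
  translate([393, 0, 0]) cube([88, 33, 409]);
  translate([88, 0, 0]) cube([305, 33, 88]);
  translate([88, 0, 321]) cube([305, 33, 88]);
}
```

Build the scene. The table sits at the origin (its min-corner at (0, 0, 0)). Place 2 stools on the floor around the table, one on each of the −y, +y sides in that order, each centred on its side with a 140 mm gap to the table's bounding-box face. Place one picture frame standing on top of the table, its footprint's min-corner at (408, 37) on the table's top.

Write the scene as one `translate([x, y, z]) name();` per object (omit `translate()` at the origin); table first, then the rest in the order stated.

table();
translate([441, -496, 0]) stool();
translate([441, 1124, 0]) stool();
translate([408, 37, 717]) picture_frame();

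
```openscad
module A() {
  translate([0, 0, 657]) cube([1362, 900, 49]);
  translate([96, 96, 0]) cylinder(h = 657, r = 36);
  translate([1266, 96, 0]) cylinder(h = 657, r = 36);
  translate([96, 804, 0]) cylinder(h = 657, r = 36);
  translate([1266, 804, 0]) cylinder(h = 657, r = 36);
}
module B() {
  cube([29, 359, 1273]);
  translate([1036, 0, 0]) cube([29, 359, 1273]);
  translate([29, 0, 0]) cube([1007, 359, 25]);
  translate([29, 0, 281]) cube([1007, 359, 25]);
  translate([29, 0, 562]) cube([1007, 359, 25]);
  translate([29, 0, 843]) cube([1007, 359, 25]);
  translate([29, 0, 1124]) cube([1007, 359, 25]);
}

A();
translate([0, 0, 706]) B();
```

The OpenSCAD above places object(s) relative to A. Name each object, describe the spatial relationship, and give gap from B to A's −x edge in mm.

The bookshelf's min-x is at 0; the table's min-x is 0; gap = 0 mm.

A is a table. B is a bookshelf. The bookshelf is on top of the table. The gap from the bookshelf to the table's −x edge is 0 mm.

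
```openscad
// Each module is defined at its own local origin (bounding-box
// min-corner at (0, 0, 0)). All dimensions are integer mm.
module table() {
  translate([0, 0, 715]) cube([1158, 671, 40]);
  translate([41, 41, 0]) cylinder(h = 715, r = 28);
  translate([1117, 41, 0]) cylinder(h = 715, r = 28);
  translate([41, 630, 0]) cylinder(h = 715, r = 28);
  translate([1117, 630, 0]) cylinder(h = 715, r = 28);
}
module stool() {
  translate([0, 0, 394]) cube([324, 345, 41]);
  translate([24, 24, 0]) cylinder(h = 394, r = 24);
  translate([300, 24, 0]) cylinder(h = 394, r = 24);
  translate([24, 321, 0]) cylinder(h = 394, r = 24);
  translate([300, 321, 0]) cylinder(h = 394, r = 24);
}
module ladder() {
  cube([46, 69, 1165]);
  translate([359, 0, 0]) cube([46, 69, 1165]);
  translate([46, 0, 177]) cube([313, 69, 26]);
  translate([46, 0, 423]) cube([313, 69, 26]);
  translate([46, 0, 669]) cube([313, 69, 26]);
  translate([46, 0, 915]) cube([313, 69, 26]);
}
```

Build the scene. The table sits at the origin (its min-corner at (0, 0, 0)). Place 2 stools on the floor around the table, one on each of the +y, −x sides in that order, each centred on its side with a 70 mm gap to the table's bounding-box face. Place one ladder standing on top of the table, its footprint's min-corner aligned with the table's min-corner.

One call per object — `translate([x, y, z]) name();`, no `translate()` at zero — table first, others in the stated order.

table();
translate([417, 741, 0]) stool();
translate([-394, 163, 0]) stool();
translate([0, 0, 755]) ladder();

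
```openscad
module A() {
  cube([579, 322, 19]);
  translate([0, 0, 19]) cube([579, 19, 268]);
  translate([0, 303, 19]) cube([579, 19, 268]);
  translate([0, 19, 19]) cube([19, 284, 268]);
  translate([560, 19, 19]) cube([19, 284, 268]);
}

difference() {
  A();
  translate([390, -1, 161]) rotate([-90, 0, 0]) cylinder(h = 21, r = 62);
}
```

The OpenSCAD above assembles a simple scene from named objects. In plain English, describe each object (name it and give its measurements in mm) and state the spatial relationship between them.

A is an open-topped rectangular box: outside dimensions 579×322×287 mm, with a uniform wall and base thickness of 19 mm. The base is a full 579×322 slab on the floor; four walls sit on top of the base. The front and back walls (the −y and +y sides) span the full width; the two side walls fit between them.

The open box has a circular hole of radius 62 mm through its front wall, centred at (x = 390, z = 161).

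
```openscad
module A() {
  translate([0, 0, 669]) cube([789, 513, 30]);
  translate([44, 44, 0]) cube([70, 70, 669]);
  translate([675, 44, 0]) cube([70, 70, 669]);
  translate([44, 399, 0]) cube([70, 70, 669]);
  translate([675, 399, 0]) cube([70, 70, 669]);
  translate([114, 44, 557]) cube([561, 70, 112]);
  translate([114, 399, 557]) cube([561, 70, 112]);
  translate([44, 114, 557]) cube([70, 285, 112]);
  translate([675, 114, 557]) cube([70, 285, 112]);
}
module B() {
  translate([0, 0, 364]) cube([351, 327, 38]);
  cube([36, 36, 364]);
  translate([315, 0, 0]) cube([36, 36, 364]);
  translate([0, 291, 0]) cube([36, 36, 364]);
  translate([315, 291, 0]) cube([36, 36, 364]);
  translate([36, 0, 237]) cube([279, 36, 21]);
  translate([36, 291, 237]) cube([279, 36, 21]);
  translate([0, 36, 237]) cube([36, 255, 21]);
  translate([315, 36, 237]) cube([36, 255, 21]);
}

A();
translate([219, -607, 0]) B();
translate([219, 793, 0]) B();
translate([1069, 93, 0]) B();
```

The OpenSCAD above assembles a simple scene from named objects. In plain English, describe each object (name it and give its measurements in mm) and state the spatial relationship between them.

A is a table with a 789×513 mm rectangular top, 30 mm thick, top surface at z = 699 mm, supported by four 70×70 mm square legs, each inset 44 mm from the nearest pair of top edges, running from the floor. Four apron rails, 70 mm thick and 112 mm tall, run between adjacent legs with their top edges flush with the underside of the top and their outer faces flush with the legs' outer faces.

B is a four-legged stool. The seat is a 351×327×38 mm slab whose top surface is at z = 402 mm; four square legs, each 36×36 mm in cross-section, run from the floor (z = 0) to the underside of the seat, each flush with a corner of the seat. Four stretchers, 36 mm wide and 21 mm tall, connect adjacent legs with their undersides at z = 237 mm, each running between the inner faces of the legs it joins and aligned with the legs' outer faces on the other axis.

Three stools sit around the table at the −y, +y, +x sides.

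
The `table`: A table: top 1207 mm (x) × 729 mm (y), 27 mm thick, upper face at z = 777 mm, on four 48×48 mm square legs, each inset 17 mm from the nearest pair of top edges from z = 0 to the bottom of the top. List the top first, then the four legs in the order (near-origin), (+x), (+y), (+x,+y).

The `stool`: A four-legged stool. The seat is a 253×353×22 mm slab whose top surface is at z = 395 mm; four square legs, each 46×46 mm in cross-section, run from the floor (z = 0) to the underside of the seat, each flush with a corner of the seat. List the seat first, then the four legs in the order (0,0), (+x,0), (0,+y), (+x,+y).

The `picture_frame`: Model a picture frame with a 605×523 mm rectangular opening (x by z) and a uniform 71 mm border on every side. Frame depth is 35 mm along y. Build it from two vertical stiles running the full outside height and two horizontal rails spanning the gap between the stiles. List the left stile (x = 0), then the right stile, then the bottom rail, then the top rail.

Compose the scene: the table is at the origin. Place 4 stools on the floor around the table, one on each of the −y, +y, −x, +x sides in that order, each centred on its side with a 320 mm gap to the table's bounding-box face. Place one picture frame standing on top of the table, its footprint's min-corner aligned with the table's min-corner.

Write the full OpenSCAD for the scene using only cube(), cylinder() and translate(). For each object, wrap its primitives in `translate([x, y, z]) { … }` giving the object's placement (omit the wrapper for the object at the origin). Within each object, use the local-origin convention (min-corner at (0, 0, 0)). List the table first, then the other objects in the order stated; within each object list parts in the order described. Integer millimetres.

translate([0, 0, 750]) cube([1207, 729, 27]);
translate([17, 17, 0]) cube([48, 48, 750]);
translate([1142, 17, 0]) cube([48, 48, 750]);
translate([17, 664, 0]) cube([48, 48, 750]);
translate([1142, 664, 0]) cube([48, 48, 750]);
translate([477, -673, 0]) {
  translate([0, 0, 373]) cube([253, 353, 22]);
  cube([46, 46, 373]);
  translate([207, 0, 0]) cube([46, 46, 373]);
  translate([0, 307, 0]) cube([46, 46, 373]);
  translate([207, 307, 0]) cube([46, 46, 373]);
}
translate([477, 1049, 0]) {
  translate([0, 0, 373]) cube([253, 353, 22]);
  cube([46, 46, 373]);
  translate([207, 0, 0]) cube([46, 46, 373]);
  translate([0, 307, 0]) cube([46, 46, 373]);
  translate([207, 307, 0]) cube([46, 46, 373]);
}
translate([-573, 188, 0]) {
  translate([0, 0, 373]) cube([253, 353, 22]);
  cube([46, 46, 373]);
  translate([207, 0, 0]) cube([46, 46, 373]);
  translate([0, 307, 0]) cube([46, 46, 373]);
  translate([207, 307, 0]) cube([46, 46, 373]);
}
translate([1527, 188, 0]) {
  translate([0, 0, 373]) cube([253, 353, 22]);
  cube([46, 46, 373]);
  translate([207, 0, 0]) cube([46, 46, 373]);
  translate([0, 307, 0]) cube([46, 46, 373]);
  translate([207, 307, 0]) cube([46, 46, 373]);
}
translate([0, 0, 777]) {
  cube([71, 35, 665]);
  translate([676, 0, 0]) cube([71, 35, 665]);
  translate([71, 0, 0]) cube([605, 35, 71]);
  translate([71, 0, 594]) cube([605, 35, 71]);
}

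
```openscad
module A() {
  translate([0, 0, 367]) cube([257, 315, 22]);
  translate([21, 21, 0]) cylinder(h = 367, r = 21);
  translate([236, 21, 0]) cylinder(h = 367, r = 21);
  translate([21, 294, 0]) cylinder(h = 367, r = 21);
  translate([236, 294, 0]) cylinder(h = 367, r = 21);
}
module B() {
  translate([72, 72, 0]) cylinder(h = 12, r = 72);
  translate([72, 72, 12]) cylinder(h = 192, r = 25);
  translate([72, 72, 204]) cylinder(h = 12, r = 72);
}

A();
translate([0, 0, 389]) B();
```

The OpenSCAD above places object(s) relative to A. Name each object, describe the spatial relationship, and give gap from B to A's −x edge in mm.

The spool's min-x is at 0; the stool's min-x is 0; gap = 0 mm.

A is a stool. B is a spool. The spool is on top of the stool. The gap from the spool to the stool's −x edge is 0 mm.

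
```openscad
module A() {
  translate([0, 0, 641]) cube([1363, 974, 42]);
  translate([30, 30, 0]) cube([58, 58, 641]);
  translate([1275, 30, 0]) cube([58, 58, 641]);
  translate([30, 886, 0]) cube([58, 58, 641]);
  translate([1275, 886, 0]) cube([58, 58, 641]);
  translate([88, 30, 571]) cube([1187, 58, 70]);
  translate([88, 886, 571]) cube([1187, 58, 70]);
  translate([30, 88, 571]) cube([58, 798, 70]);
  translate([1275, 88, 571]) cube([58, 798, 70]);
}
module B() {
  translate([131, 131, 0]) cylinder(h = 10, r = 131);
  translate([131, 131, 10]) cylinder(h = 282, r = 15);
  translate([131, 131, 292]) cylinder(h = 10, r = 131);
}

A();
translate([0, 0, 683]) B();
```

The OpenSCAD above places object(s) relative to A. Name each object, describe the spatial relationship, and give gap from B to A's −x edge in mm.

A is a table. B is a spool. The spool is on top of the table. The gap from the spool to the table's −x edge is 0 mm.

The spool's min-x is at 0; the table's min-x is 0; gap = 0 mm.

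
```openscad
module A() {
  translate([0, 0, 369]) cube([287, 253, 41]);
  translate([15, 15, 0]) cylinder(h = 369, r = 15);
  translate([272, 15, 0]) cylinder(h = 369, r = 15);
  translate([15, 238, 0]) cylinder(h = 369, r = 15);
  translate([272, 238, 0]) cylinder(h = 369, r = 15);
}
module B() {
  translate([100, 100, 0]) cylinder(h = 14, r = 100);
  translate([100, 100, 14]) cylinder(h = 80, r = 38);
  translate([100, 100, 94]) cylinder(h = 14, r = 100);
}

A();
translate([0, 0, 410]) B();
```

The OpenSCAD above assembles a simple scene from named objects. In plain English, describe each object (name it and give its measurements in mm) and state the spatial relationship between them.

A is a four-legged stool. The seat is a 287×253×41 mm slab whose top surface is at z = 410 mm; four round legs, each 30 mm in diameter, run from the floor (z = 0) to the underside of the seat, each leg's axis is inset half a diameter from the nearest pair of seat edges (so the leg's bounding box is flush with the corner).

B is a spool: two coaxial disc flanges of radius 100 mm and thickness 14 mm, joined by a core cylinder of radius 38 mm and height 80 mm. The lower flange rests on z = 0 and the three cylinders share a vertical axis.

The spool is on top of the stool.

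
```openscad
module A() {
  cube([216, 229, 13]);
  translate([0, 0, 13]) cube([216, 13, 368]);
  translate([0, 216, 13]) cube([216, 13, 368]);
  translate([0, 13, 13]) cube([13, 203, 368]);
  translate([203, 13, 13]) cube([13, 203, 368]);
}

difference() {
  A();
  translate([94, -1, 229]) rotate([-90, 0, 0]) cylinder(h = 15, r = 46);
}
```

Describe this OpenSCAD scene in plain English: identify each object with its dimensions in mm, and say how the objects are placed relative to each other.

A is an open-topped rectangular box: outside dimensions 216×229×381 mm, with a uniform wall and base thickness of 13 mm. The base is a full 216×229 slab on the floor; four walls sit on top of the base. The front and back walls (the −y and +y sides) span the full width; the two side walls fit between them.

The open box has a circular hole of radius 46 mm through its front wall, centred at (x = 94, z = 229).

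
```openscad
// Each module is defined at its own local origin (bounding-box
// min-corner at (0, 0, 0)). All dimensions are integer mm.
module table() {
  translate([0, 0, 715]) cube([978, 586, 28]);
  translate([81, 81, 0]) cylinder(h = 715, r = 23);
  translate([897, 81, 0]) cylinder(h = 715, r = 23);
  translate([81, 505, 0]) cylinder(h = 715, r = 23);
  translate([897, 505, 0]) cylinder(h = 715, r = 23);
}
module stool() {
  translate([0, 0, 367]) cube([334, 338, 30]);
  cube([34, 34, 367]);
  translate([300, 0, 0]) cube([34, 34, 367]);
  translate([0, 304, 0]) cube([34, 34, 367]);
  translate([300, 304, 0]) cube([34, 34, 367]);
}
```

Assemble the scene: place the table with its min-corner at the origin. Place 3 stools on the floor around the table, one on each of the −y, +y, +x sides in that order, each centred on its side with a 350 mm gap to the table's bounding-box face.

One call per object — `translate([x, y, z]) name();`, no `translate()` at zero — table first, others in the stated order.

table();
translate([322, -688, 0]) stool();
translate([322, 936, 0]) stool();
translate([1328, 124, 0]) stool();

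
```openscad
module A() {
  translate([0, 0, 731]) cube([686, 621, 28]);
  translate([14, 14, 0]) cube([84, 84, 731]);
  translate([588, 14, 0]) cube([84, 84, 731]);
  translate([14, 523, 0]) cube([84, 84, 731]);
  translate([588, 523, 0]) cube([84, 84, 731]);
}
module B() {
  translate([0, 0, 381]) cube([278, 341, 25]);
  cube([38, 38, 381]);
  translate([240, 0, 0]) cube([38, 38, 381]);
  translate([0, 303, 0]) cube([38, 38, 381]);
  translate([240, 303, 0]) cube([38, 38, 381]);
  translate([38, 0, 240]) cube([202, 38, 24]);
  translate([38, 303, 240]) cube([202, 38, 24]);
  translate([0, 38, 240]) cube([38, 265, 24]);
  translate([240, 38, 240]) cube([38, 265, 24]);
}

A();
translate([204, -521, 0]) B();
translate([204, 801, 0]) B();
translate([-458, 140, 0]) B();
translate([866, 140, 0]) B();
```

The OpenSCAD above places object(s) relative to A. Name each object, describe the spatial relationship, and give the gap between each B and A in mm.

Each stool's nearest face is 180 mm from the table's bounding box.

A is a table. B is a stool. Four stools sit around the table at the −y, +y, −x, +x sides. The gap between each stool and the table is 180 mm.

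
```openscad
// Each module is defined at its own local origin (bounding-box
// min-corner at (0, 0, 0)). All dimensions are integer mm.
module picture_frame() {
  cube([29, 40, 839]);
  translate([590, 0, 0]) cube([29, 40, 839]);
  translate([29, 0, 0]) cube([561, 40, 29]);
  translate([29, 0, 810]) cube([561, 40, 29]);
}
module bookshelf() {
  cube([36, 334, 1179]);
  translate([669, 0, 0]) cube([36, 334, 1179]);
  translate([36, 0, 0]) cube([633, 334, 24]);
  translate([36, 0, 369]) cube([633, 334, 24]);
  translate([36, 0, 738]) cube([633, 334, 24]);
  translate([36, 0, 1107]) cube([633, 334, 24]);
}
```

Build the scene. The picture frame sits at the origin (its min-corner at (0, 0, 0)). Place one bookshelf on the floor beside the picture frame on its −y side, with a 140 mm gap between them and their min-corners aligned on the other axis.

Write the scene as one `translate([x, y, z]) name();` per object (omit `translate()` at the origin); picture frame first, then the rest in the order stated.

picture_frame();
translate([0, -474, 0]) bookshelf();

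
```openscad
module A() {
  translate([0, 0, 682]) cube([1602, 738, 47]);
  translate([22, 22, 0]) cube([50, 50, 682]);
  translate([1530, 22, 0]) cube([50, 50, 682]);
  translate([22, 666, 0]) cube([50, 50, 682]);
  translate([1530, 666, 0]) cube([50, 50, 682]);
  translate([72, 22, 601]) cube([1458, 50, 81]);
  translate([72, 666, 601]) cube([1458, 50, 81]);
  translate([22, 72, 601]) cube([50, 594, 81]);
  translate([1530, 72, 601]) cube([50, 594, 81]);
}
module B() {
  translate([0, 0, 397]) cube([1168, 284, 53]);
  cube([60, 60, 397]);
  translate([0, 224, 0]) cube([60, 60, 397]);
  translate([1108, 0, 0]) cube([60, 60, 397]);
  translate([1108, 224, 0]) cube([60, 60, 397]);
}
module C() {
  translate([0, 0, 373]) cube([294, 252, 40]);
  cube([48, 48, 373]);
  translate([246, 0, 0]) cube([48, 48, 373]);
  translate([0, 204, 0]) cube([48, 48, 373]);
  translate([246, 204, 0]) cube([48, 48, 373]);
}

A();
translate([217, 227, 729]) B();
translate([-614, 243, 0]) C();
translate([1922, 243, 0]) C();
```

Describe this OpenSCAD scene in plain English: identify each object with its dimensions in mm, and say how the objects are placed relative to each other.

A is a table with a 1602×738 mm rectangular top, 47 mm thick, top surface at z = 729 mm, supported by four 50×50 mm square legs, each inset 22 mm from the nearest pair of top edges, running from the floor. Four apron rails, 50 mm thick and 81 mm tall, run between adjacent legs with their top edges flush with the underside of the top and their outer faces flush with the legs' outer faces.

B is a bench: a 1168×284 mm seat slab, 53 mm thick, top at z = 450 mm, on four 60×60 mm square legs flush with the seat corners and standing on z = 0.

C is a simple wooden stool: a rectangular seat 294 mm (x) by 252 mm (y), 40 mm thick, top face at z = 413 mm, on four square legs, each 48×48 mm in cross-section. The legs rest on z = 0, each flush with a corner of the seat.

The bench is on top of the table, centred. Two stools sit around the table at the −x, +x sides.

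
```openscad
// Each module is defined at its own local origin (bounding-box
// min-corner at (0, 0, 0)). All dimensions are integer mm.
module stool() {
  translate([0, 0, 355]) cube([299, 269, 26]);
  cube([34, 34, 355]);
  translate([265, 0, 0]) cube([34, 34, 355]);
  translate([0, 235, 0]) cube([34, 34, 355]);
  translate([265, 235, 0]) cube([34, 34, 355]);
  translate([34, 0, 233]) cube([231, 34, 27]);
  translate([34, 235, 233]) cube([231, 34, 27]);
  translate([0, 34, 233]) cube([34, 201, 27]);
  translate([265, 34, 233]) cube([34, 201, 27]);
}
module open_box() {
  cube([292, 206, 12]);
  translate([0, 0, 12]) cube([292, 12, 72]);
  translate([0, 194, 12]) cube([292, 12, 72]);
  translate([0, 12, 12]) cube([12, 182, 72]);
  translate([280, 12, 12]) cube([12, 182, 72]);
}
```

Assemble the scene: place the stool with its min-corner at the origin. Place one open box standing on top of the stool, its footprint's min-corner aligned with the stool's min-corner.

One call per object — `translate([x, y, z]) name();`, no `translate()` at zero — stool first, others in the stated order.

stool();
translate([0, 0, 381]) open_box();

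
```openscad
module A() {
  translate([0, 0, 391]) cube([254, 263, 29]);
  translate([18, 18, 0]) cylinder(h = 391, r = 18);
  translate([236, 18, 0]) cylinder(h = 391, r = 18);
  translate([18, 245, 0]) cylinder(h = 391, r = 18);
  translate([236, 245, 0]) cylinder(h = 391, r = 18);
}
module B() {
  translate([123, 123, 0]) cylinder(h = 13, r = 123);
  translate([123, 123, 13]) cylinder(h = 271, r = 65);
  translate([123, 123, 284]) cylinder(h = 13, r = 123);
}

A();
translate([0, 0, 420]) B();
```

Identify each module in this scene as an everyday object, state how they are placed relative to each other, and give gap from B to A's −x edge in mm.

A is a stool. B is a spool. The spool is on top of the stool. The gap from the spool to the stool's −x edge is 0 mm.

The spool's min-x is at 0; the stool's min-x is 0; gap = 0 mm.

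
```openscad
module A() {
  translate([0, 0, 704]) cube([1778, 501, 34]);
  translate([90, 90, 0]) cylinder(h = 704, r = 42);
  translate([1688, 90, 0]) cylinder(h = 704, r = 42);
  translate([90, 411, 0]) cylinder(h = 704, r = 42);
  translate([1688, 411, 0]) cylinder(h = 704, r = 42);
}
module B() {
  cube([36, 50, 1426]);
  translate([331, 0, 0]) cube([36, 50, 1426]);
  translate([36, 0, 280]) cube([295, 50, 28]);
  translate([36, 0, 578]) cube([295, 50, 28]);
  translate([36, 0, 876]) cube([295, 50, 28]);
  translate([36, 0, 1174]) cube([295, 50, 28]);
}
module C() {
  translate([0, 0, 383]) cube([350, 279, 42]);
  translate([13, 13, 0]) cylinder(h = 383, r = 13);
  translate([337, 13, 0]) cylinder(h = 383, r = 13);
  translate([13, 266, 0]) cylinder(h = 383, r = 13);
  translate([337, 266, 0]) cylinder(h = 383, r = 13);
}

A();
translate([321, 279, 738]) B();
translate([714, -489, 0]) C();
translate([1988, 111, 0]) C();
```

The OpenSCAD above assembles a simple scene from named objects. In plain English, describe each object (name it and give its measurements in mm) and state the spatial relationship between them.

A is a rectangular dining table. The top is 1778×501×34 mm with its upper surface at z = 738 mm. It stands on four round legs of 84 mm diameter, each leg's bounding box inset 48 mm from the nearest pair of top edges, running from the floor to the underside of the top.

B is a wooden ladder with two side rails of 36×50 mm section and 1426 mm height, set 367 mm apart overall. Between them run 4 rectangular rungs (50 mm deep, 28 mm thick), front faces flush with the rails' −y face. The bottom of the first rung is 280 mm above the floor and each subsequent rung is 298 mm higher than the one below.

C is a simple wooden stool: a rectangular seat 350 mm (x) by 279 mm (y), 42 mm thick, top face at z = 425 mm, on four round legs, each 26 mm in diameter. The legs rest on z = 0, each leg's axis is inset half a diameter from the nearest pair of seat edges (so the leg's bounding box is flush with the corner).

The ladder is on top of the table. Two stools sit around the table at the −y, +x sides.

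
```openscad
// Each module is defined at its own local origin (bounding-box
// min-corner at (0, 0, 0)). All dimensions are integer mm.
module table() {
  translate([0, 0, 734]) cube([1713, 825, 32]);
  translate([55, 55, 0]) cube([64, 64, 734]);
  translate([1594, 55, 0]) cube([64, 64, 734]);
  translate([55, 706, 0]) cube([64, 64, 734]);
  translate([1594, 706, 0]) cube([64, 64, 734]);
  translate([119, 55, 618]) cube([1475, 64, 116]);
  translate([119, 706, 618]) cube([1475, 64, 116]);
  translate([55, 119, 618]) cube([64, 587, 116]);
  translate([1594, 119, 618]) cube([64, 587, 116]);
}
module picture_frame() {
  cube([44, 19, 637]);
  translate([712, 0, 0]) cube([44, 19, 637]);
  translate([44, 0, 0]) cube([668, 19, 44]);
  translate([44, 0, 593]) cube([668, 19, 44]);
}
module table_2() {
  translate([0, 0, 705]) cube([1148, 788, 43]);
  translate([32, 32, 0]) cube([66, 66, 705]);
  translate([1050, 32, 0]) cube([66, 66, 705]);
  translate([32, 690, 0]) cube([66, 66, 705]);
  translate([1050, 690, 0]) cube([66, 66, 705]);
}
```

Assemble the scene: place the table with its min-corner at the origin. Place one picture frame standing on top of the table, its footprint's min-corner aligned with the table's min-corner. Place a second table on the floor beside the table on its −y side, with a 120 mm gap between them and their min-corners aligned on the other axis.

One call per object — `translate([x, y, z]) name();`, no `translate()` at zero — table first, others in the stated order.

table();
translate([0, 0, 766]) picture_frame();
translate([0, -908, 0]) table_2();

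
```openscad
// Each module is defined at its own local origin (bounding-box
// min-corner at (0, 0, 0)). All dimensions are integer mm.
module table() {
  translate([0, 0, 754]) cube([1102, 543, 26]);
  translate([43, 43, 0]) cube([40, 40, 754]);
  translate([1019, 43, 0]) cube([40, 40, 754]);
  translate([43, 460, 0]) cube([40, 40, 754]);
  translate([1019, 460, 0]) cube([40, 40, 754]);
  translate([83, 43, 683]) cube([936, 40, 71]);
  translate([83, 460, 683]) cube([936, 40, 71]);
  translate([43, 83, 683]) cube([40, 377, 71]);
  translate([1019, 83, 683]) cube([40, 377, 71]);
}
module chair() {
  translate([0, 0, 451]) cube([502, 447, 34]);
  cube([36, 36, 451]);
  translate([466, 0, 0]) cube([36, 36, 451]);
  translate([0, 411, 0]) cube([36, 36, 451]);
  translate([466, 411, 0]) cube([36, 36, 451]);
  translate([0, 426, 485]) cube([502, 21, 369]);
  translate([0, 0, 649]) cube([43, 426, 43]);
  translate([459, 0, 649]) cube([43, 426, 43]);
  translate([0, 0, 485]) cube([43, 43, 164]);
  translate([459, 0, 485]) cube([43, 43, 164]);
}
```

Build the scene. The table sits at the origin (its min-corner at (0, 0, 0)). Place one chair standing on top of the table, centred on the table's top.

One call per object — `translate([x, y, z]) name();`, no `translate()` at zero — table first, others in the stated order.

table();
translate([300, 48, 780]) chair();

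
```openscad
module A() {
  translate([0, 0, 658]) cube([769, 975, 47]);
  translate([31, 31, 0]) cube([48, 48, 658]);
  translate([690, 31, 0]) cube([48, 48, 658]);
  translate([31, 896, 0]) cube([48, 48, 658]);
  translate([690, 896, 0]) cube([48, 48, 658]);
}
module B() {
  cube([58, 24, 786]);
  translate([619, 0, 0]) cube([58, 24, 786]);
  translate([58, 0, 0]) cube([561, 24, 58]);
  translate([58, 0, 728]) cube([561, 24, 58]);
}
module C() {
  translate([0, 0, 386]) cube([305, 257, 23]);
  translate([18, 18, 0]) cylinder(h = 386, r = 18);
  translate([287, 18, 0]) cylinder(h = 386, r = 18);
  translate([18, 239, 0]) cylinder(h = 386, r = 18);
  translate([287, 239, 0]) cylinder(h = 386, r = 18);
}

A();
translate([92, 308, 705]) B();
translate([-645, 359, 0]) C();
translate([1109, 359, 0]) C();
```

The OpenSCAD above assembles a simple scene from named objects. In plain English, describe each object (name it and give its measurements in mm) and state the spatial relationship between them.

A is a table with a 769×975 mm rectangular top, 47 mm thick, top surface at z = 705 mm, supported by four 48×48 mm square legs, each inset 31 mm from the nearest pair of top edges, running from the floor.

B is a rectangular picture frame lying in the x–z plane (depth along y). The opening is 561 mm wide (x) by 670 mm tall (z), surrounded by a border 58 mm wide on all four sides. The frame is 24 mm deep and is made of two full-height vertical stiles with two horizontal rails fitted between them.

C is a four-legged stool. The seat is 305×257 mm, 23 mm thick, top at z = 409 mm. It stands on four round legs, each 36 mm in diameter, from z = 0 to the seat underside, each leg's axis is inset half a diameter from the nearest pair of seat edges (so the leg's bounding box is flush with the corner).

The picture frame is on top of the table. Two stools sit around the table at the −x, +x sides.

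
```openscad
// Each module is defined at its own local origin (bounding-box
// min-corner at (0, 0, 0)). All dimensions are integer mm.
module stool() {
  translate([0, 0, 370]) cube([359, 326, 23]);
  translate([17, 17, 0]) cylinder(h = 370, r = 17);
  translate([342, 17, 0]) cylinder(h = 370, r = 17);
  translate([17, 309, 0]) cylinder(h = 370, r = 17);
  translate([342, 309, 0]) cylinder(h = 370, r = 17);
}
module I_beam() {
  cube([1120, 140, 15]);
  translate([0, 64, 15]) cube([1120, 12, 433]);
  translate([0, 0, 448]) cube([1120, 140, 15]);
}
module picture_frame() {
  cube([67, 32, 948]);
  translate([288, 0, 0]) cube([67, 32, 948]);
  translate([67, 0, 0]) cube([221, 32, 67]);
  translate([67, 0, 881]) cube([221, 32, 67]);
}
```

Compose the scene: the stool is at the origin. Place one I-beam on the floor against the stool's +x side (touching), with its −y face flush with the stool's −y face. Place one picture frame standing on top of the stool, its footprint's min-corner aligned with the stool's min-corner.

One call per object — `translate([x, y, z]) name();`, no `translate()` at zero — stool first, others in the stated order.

stool();
translate([359, 0, 0]) I_beam();
translate([0, 0, 393]) picture_frame();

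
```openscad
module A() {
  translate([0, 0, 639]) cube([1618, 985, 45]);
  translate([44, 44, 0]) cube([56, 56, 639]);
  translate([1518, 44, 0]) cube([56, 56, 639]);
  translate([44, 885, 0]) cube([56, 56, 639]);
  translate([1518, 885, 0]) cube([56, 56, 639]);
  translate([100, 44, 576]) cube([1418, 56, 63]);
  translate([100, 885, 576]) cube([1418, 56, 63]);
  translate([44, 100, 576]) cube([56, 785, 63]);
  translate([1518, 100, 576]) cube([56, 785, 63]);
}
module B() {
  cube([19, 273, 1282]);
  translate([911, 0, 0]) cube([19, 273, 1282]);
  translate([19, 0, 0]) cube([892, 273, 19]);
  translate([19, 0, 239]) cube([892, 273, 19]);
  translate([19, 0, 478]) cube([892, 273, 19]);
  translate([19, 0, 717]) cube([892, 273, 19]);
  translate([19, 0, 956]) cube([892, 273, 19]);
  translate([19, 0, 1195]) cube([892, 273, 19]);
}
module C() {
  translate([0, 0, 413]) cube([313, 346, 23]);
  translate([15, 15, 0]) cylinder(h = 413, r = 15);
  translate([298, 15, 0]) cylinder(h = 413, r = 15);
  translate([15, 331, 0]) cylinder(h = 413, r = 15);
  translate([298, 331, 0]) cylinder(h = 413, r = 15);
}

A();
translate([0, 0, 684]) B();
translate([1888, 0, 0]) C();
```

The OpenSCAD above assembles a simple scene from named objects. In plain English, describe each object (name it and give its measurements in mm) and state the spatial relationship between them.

A is a rectangular dining table. The top is 1618×985×45 mm with its upper surface at z = 684 mm. It stands on four 56×56 mm square legs, each inset 44 mm from the nearest pair of top edges, running from the floor to the underside of the top. Four apron rails, 56 mm thick and 63 mm tall, run between adjacent legs with their top edges flush with the underside of the top and their outer faces flush with the legs' outer faces.

B is an open bookshelf. Two side panels, each 19 mm thick, 273 mm deep and 1282 mm tall, stand 930 mm apart (outside-to-outside). Between them sit 6 shelves, each 19 mm thick and 273 mm deep, spanning the full gap between the sides. The bottom shelf rests on the floor (its underside at z = 0) and the clear gap between one shelf's top and the next shelf's underside is 220 mm.

C is a four-legged stool. The seat is a 313×346×23 mm slab whose top surface is at z = 436 mm; four round legs, each 30 mm in diameter, run from the floor (z = 0) to the underside of the seat, each leg's axis is inset half a diameter from the nearest pair of seat edges (so the leg's bounding box is flush with the corner).

The bookshelf is on top of the table. The stool is on the floor beside the table on its +x side.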